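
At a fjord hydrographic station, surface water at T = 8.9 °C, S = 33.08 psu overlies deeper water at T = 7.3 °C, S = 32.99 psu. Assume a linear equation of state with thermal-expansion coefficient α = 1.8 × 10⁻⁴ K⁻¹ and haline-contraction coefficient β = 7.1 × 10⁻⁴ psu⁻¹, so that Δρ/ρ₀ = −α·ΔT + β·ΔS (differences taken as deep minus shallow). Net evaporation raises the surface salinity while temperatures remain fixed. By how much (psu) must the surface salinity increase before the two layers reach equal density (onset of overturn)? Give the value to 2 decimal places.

0.32 psu

Neutral buoyancy requires −α(T_deep − T_surf) + β(S_deep − S_surf′) = 0.
S_surf′ = S_deep − (α/β)·ΔT = 32.99 − (1.8 × 10⁻⁴/7.1 × 10⁻⁴)·(-1.6) = 33.3956 psu.
Increase required: 33.3956 − 33.08 = 0.3156 psu.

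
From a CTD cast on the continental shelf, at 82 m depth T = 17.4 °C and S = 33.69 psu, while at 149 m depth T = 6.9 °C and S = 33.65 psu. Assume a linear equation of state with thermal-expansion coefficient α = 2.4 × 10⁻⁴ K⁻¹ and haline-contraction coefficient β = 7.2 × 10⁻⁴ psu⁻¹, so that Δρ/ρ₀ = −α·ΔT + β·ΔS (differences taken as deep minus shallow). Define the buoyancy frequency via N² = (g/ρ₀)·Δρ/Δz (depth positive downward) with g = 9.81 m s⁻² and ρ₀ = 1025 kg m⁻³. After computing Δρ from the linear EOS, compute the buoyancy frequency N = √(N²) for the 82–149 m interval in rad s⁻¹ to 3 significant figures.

ΔT = -10.5 K, ΔS = -0.04 psu (deep − shallow).
Δρ/ρ₀ = −αΔT + βΔS = 2.52 × 10⁻³ − 2.88 × 10⁻⁵ = 2.4912 × 10⁻³, so Δρ ≈ 2.553 kg m⁻³.
N² = (g/ρ₀)·Δρ/Δz = g·(Δρ/ρ₀)/Δz = 9.81 × 2.4912 × 10⁻³ / 67 = 3.6476 × 10⁻⁴ s⁻².
N = √(3.6476 × 10⁻⁴) = 0.019099 rad s⁻¹ ≈ 0.0191 rad s⁻¹.

0.0191 rad s⁻¹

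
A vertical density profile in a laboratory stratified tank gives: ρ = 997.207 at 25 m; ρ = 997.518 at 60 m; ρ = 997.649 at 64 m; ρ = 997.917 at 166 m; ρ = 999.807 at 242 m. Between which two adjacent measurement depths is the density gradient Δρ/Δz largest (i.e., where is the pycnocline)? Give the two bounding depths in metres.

60–64 m

Compute the density gradient over each adjacent pair:
  25–60 m: Δρ/Δz = 0.311/35 = 8.9 × 10⁻³ kg m⁻⁴
  60–64 m: Δρ/Δz = 0.131/4 = 0.033 kg m⁻⁴
  64–166 m: Δρ/Δz = 0.268/102 = 2.6 × 10⁻³ kg m⁻⁴
  166–242 m: Δρ/Δz = 1.890/76 = 0.025 kg m⁻⁴
The largest gradient is in the 60–64 m interval — the pycnocline.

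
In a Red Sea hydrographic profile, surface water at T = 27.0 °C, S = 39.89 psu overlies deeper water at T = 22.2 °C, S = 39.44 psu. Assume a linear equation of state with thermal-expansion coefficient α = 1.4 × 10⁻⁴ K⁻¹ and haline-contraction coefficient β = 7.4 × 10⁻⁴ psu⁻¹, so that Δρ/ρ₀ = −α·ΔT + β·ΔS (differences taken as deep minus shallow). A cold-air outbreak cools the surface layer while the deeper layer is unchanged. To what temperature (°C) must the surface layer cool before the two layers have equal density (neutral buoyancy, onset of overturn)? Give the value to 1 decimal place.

Neutral buoyancy requires Δρ = 0, i.e. −α(T_deep − T_surf′) + β(S_deep − S_surf) = 0.
T_surf′ = T_deep − (β/α)·ΔS = 22.2 − (7.4 × 10⁻⁴/1.4 × 10⁻⁴)·(-0.45) = 24.579 °C.
Cooling required: 27.0 − (24.579) = 2.421 °C.

24.6 °C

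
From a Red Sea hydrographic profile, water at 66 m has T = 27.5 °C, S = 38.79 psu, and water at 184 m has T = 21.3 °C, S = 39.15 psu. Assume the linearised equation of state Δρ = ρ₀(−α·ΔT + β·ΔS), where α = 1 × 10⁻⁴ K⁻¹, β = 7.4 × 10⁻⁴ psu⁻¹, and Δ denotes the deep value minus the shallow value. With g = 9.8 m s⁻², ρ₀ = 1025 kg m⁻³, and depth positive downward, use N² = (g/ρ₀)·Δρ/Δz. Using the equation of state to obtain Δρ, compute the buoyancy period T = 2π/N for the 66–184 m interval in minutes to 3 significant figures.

12.2 min

ΔT = -6.2 K, ΔS = +0.36 psu (deep − shallow).
Δρ/ρ₀ = −αΔT + βΔS = 6.20 × 10⁻⁴ + 2.664 × 10⁻⁴ = 8.864 × 10⁻⁴, so Δρ ≈ 0.9086 kg m⁻³.
N² = (g/ρ₀)·Δρ/Δz = g·(Δρ/ρ₀)/Δz = 9.8 × 8.864 × 10⁻⁴ / 118 = 7.3616 × 10⁻⁵ s⁻².
N = √(7.3616 × 10⁻⁵) = 8.5800 × 10⁻³ rad s⁻¹ → T = 2π/N = 732.31 s = 12.205 min ≈ 12.2 min.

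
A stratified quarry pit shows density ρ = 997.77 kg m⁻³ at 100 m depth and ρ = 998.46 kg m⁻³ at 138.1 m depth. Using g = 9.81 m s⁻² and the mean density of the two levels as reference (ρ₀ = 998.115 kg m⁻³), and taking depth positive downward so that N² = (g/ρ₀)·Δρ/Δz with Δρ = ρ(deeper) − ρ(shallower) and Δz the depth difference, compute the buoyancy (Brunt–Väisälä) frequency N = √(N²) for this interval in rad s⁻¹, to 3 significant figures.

0.0133 rad s⁻¹

Δρ = 998.46 − 997.77 = 0.69 kg m⁻³ over Δz = 138.1 − 100 = 38.1 m.
N² = (9.81/998.115) × (0.69/38.1) = 1.7800 × 10⁻⁴ s⁻².
N = √(1.7800 × 10⁻⁴) = 0.013342 rad s⁻¹ ≈ 0.0133 rad s⁻¹.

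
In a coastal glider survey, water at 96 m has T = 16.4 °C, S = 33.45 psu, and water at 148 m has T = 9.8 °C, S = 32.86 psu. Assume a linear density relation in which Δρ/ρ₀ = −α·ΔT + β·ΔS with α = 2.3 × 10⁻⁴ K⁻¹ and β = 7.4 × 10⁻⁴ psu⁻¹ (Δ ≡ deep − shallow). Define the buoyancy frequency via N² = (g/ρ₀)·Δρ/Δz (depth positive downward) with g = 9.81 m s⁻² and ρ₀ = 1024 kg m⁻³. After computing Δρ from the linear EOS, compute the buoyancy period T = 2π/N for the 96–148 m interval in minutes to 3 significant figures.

7.33 min

ΔT = -6.6 K, ΔS = -0.59 psu (deep − shallow).
Δρ/ρ₀ = −αΔT + βΔS = 1.518 × 10⁻³ − 4.366 × 10⁻⁴ = 1.0814 × 10⁻³, so Δρ ≈ 1.107 kg m⁻³.
N² = (g/ρ₀)·Δρ/Δz = g·(Δρ/ρ₀)/Δz = 9.81 × 1.0814 × 10⁻³ / 52 = 2.0401 × 10⁻⁴ s⁻².
N = √(2.0401 × 10⁻⁴) = 0.014283 rad s⁻¹ → T = 2π/N = 439.91 s = 7.3318 min ≈ 7.33 min.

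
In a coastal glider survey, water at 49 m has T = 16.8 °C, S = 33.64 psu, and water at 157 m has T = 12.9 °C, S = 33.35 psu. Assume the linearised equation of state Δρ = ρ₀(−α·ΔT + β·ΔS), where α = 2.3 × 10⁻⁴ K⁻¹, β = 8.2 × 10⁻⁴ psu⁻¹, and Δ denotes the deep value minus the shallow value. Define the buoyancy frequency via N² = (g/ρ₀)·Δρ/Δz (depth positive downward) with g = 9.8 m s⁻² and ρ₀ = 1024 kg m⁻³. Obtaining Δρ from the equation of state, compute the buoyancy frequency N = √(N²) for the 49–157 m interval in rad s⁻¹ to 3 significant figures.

ΔT = -3.9 K, ΔS = -0.29 psu (deep − shallow).
Δρ/ρ₀ = −αΔT + βΔS = 8.97 × 10⁻⁴ − 2.378 × 10⁻⁴ = 6.592 × 10⁻⁴, so Δρ ≈ 0.6750 kg m⁻³.
N² = (g/ρ₀)·Δρ/Δz = g·(Δρ/ρ₀)/Δz = 9.8 × 6.592 × 10⁻⁴ / 108 = 5.9816 × 10⁻⁵ s⁻².
N = √(5.9816 × 10⁻⁵) = 7.7341 × 10⁻³ rad s⁻¹ ≈ 7.73 × 10⁻³ rad s⁻¹.

7.73 × 10⁻³ rad s⁻¹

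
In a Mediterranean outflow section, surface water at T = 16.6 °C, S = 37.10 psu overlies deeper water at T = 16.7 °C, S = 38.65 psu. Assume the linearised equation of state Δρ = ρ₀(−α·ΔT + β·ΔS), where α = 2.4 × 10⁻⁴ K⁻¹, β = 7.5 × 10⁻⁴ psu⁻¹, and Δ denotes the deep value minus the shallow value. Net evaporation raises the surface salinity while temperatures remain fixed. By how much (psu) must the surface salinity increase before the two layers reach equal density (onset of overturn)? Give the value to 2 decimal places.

Neutral buoyancy requires −α(T_deep − T_surf) + β(S_deep − S_surf′) = 0.
S_surf′ = S_deep − (α/β)·ΔT = 38.65 − (2.4 × 10⁻⁴/7.5 × 10⁻⁴)·(+0.1) = 38.6180 psu.
Increase required: 38.6180 − 37.10 = 1.5180 psu.

1.52 psu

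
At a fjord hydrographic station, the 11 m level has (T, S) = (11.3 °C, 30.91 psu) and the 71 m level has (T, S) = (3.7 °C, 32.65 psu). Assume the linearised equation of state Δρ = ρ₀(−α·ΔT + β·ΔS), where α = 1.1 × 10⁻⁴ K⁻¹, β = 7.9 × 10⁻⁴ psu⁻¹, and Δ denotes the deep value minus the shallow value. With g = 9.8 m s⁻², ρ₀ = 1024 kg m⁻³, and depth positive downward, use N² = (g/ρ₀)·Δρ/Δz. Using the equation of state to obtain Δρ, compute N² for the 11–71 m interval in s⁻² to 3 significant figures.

ΔT = -7.6 K, ΔS = +1.74 psu (deep − shallow).
Δρ/ρ₀ = −αΔT + βΔS = 8.36 × 10⁻⁴ + 1.3746 × 10⁻³ = 2.2106 × 10⁻³, so Δρ ≈ 2.264 kg m⁻³.
N² = (g/ρ₀)·Δρ/Δz = g·(Δρ/ρ₀)/Δz = 9.8 × 2.2106 × 10⁻³ / 60 = 3.6106 × 10⁻⁴ s⁻² ≈ 3.61 × 10⁻⁴ s⁻².

3.61 × 10⁻⁴ s⁻²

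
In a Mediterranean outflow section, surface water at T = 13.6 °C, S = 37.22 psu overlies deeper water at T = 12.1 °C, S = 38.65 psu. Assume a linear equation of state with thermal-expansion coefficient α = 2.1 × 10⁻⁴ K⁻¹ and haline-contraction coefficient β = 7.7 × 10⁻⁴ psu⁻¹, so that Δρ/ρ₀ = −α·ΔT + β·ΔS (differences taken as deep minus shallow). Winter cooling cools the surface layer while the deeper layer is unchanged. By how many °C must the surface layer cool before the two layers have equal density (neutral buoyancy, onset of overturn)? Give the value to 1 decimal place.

6.7 °C

Neutral buoyancy requires Δρ = 0, i.e. −α(T_deep − T_surf′) + β(S_deep − S_surf) = 0.
T_surf′ = T_deep − (β/α)·ΔS = 12.1 − (7.7 × 10⁻⁴/2.1 × 10⁻⁴)·(+1.43) = 6.857 °C.
Cooling required: 13.6 − (6.857) = 6.743 °C.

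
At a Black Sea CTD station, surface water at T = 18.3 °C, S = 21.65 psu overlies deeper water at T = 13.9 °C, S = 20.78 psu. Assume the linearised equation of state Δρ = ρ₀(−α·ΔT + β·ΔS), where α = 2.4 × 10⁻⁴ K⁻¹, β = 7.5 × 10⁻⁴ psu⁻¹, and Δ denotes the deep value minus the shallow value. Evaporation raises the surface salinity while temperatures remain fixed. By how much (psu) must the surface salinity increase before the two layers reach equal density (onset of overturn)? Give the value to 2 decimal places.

Neutral buoyancy requires −α(T_deep − T_surf) + β(S_deep − S_surf′) = 0.
S_surf′ = S_deep − (α/β)·ΔT = 20.78 − (2.4 × 10⁻⁴/7.5 × 10⁻⁴)·(-4.4) = 22.1880 psu.
Increase required: 22.1880 − 21.65 = 0.5380 psu.

0.54 psu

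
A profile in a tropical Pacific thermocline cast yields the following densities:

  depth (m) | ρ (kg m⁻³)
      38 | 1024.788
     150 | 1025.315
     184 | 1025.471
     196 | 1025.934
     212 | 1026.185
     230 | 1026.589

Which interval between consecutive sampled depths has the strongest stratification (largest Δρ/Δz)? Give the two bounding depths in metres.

184–196 m

Compute the density gradient over each adjacent pair:
  38–150 m: Δρ/Δz = 0.527/112 = 4.7 × 10⁻³ kg m⁻⁴
  150–184 m: Δρ/Δz = 0.156/34 = 4.6 × 10⁻³ kg m⁻⁴
  184–196 m: Δρ/Δz = 0.463/12 = 0.039 kg m⁻⁴
  196–212 m: Δρ/Δz = 0.251/16 = 0.016 kg m⁻⁴
  212–230 m: Δρ/Δz = 0.404/18 = 0.022 kg m⁻⁴
The largest gradient is in the 184–196 m interval — the pycnocline.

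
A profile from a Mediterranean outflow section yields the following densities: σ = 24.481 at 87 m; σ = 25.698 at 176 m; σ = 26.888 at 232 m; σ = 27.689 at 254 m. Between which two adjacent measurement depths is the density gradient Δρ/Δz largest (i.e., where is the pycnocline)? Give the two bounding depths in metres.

232–254 m

Compute the density gradient over each adjacent pair:
  87–176 m: Δρ/Δz = 1.217/89 = 0.014 kg m⁻⁴
  176–232 m: Δρ/Δz = 1.190/56 = 0.021 kg m⁻⁴
  232–254 m: Δρ/Δz = 0.801/22 = 0.036 kg m⁻⁴
The largest gradient is in the 232–254 m interval — the pycnocline.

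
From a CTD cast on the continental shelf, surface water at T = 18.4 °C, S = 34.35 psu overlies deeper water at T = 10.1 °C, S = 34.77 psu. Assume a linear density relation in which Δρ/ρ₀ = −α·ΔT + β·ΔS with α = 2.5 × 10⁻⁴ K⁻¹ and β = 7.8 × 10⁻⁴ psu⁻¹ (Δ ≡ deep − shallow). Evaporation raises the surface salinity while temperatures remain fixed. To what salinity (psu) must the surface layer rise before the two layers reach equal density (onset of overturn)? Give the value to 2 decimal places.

Neutral buoyancy requires −α(T_deep − T_surf) + β(S_deep − S_surf′) = 0.
S_surf′ = S_deep − (α/β)·ΔT = 34.77 − (2.5 × 10⁻⁴/7.8 × 10⁻⁴)·(-8.3) = 37.4303 psu.
Increase required: 37.4303 − 34.35 = 3.0803 psu.

37.43 psu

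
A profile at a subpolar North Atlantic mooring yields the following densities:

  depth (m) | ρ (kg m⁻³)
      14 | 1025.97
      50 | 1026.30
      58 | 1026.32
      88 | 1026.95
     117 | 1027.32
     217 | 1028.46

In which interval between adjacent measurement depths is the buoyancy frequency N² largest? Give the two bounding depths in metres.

58–88 m

Compute the density gradient over each adjacent pair:
  14–50 m: Δρ/Δz = 0.33/36 = 9.2 × 10⁻³ kg m⁻⁴
  50–58 m: Δρ/Δz = 0.02/8 = 2.5 × 10⁻³ kg m⁻⁴
  58–88 m: Δρ/Δz = 0.63/30 = 0.021 kg m⁻⁴
  88–117 m: Δρ/Δz = 0.37/29 = 0.013 kg m⁻⁴
  117–217 m: Δρ/Δz = 1.14/100 = 0.011 kg m⁻⁴
The largest gradient is in the 58–88 m interval — the pycnocline.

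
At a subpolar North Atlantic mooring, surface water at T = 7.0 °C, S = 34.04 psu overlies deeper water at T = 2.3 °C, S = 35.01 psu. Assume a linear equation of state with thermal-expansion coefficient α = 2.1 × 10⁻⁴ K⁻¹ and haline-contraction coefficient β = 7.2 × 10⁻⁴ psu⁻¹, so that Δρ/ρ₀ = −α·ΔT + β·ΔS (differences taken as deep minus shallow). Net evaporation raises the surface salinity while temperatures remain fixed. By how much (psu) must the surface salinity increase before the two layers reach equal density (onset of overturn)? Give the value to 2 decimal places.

Neutral buoyancy requires −α(T_deep − T_surf) + β(S_deep − S_surf′) = 0.
S_surf′ = S_deep − (α/β)·ΔT = 35.01 − (2.1 × 10⁻⁴/7.2 × 10⁻⁴)·(-4.7) = 36.3808 psu.
Increase required: 36.3808 − 34.04 = 2.3408 psu.

2.34 psu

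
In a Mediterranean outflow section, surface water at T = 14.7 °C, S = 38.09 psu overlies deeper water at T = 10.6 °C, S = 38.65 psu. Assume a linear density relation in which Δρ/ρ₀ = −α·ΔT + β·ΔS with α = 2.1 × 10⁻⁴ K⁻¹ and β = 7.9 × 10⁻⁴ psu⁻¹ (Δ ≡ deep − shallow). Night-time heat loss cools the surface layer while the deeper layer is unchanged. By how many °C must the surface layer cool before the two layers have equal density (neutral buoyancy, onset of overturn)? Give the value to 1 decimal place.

6.2 °C

Neutral buoyancy requires Δρ = 0, i.e. −α(T_deep − T_surf′) + β(S_deep − S_surf) = 0.
T_surf′ = T_deep − (β/α)·ΔS = 10.6 − (7.9 × 10⁻⁴/2.1 × 10⁻⁴)·(+0.56) = 8.493 °C.
Cooling required: 14.7 − (8.493) = 6.207 °C.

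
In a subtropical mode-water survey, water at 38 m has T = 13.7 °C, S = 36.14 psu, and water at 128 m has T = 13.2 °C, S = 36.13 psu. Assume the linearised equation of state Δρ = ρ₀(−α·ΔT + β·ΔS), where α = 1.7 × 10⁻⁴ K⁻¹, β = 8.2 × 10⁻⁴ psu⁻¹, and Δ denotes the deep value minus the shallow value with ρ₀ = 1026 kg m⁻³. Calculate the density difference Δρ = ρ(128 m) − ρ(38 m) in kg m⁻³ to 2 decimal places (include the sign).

ΔT = -0.5 K, ΔS = -0.01 psu (deep − shallow).
Δρ/ρ₀ = −(1.7 × 10⁻⁴)(-0.5) + (8.2 × 10⁻⁴)(-0.01) = 7.68 × 10⁻⁵.
Δρ = 1026 × (7.68 × 10⁻⁵) = +0.08 kg m⁻³.
Positive Δρ: denser below, stable.

+0.08 kg m⁻³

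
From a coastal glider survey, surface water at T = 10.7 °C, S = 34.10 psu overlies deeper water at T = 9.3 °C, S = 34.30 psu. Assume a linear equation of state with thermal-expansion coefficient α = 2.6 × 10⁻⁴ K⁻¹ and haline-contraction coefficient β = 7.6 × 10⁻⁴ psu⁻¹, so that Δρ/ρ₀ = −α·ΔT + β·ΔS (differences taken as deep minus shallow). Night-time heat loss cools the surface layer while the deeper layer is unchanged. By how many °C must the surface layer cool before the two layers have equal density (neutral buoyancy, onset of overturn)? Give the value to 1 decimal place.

Neutral buoyancy requires Δρ = 0, i.e. −α(T_deep − T_surf′) + β(S_deep − S_surf) = 0.
T_surf′ = T_deep − (β/α)·ΔS = 9.3 − (7.6 × 10⁻⁴/2.6 × 10⁻⁴)·(+0.20) = 8.715 °C.
Cooling required: 10.7 − (8.715) = 1.985 °C.

2.0 °C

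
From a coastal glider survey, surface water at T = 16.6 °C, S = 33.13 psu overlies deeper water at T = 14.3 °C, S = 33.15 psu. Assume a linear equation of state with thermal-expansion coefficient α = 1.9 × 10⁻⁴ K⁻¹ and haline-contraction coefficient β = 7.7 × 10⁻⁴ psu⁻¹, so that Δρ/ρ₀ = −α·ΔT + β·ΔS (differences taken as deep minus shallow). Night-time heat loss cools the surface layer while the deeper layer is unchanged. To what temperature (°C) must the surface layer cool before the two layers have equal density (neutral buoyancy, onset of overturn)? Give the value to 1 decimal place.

14.2 °C

Neutral buoyancy requires Δρ = 0, i.e. −α(T_deep − T_surf′) + β(S_deep − S_surf) = 0.
T_surf′ = T_deep − (β/α)·ΔS = 14.3 − (7.7 × 10⁻⁴/1.9 × 10⁻⁴)·(+0.02) = 14.219 °C.
Cooling required: 16.6 − (14.219) = 2.381 °C.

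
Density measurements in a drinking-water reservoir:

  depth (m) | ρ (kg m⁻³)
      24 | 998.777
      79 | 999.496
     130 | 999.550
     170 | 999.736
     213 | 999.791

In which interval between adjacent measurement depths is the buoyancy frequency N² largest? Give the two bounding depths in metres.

24–79 m

Compute the density gradient over each adjacent pair:
  24–79 m: Δρ/Δz = 0.719/55 = 0.013 kg m⁻⁴
  79–130 m: Δρ/Δz = 0.054/51 = 1.1 × 10⁻³ kg m⁻⁴
  130–170 m: Δρ/Δz = 0.186/40 = 4.6 × 10⁻³ kg m⁻⁴
  170–213 m: Δρ/Δz = 0.055/43 = 1.3 × 10⁻³ kg m⁻⁴
The largest gradient is in the 24–79 m interval — the pycnocline.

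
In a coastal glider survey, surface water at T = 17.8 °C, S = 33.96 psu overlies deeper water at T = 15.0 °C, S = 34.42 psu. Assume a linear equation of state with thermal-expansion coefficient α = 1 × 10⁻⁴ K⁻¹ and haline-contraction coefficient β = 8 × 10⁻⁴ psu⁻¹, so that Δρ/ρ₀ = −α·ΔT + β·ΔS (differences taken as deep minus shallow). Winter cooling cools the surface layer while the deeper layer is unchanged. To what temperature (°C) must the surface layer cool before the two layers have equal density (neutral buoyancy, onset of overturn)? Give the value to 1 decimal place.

Neutral buoyancy requires Δρ = 0, i.e. −α(T_deep − T_surf′) + β(S_deep − S_surf) = 0.
T_surf′ = T_deep − (β/α)·ΔS = 15.0 − (8 × 10⁻⁴/1 × 10⁻⁴)·(+0.46) = 11.320 °C.
Cooling required: 17.8 − (11.320) = 6.480 °C.

11.3 °C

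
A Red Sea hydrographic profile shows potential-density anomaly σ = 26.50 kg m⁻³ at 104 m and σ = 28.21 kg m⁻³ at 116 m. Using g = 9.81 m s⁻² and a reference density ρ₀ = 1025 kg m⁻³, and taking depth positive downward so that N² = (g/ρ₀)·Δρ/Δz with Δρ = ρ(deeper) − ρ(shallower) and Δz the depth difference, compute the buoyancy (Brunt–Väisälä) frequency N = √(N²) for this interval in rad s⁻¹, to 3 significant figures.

0.0369 rad s⁻¹

Δρ = 1028.21 − 1026.50 = 1.71 kg m⁻³ over Δz = 116 − 104 = 12 m.
N² = (9.81/1025) × (1.71/12) = 1.3638 × 10⁻³ s⁻².
N = √(1.3638 × 10⁻³) = 0.036930 rad s⁻¹ ≈ 0.0369 rad s⁻¹.
A positive N² confirms static stability across the interval.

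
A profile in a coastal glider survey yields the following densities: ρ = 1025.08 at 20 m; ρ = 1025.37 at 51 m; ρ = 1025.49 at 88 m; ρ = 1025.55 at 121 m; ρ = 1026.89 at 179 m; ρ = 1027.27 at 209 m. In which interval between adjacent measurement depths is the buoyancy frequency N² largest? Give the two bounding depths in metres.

Compute the density gradient over each adjacent pair:
  20–51 m: Δρ/Δz = 0.29/31 = 9.4 × 10⁻³ kg m⁻⁴
  51–88 m: Δρ/Δz = 0.12/37 = 3.2 × 10⁻³ kg m⁻⁴
  88–121 m: Δρ/Δz = 0.06/33 = 1.8 × 10⁻³ kg m⁻⁴
  121–179 m: Δρ/Δz = 1.34/58 = 0.023 kg m⁻⁴
  179–209 m: Δρ/Δz = 0.38/30 = 0.013 kg m⁻⁴
The largest gradient is in the 121–179 m interval — the pycnocline.

121–179 m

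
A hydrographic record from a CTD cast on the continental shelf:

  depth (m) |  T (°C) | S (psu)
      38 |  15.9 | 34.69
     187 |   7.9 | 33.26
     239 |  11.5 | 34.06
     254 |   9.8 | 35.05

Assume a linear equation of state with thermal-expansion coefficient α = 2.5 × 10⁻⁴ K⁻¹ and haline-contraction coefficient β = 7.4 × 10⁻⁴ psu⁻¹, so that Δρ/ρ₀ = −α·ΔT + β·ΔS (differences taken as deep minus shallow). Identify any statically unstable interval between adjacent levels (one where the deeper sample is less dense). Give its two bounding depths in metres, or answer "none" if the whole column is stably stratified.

Evaluate Δρ/ρ₀ = −αΔT + βΔS across each adjacent pair:
  38–187 m: −αΔT+βΔS = −(2.5 × 10⁻⁴)(-8.0)+(7.4 × 10⁻⁴)(-1.43) = 9.4 × 10⁻⁴ → stable
  187–239 m: −αΔT+βΔS = −(2.5 × 10⁻⁴)(+3.6)+(7.4 × 10⁻⁴)(+0.80) = -3.1 × 10⁻⁴ → UNSTABLE
  239–254 m: −αΔT+βΔS = −(2.5 × 10⁻⁴)(-1.7)+(7.4 × 10⁻⁴)(+0.99) = 1.2 × 10⁻³ → stable
The 187–239 m interval has Δρ < 0: lighter water underlies denser water.

187–239 m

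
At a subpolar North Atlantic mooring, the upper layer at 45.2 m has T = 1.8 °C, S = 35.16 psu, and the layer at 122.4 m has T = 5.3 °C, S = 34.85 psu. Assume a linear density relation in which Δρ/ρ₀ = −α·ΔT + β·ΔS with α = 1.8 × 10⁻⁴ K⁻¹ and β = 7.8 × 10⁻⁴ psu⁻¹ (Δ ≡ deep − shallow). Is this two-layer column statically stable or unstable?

ΔT = 5.3 − 1.8 = +3.5 K and ΔS = 34.85 − 35.16 = -0.31 psu (deep − shallow).
−αΔT = -6.30 × 10⁻⁴; βΔS = -2.418 × 10⁻⁴; sum Δρ/ρ₀ = -8.718 × 10⁻⁴.
Δρ/ρ₀ < 0, so Δρ < 0: deeper water is lighter → statically unstable; the column would overturn.

unstable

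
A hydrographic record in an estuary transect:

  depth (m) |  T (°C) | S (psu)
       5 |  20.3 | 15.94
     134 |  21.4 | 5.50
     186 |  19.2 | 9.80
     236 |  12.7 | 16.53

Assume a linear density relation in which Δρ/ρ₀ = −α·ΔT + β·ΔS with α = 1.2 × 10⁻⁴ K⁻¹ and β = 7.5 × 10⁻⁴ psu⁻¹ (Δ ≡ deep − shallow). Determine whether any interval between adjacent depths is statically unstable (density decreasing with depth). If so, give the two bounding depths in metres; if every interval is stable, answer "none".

Evaluate Δρ/ρ₀ = −αΔT + βΔS across each adjacent pair:
  5–134 m: −αΔT+βΔS = −(1.2 × 10⁻⁴)(+1.1)+(7.5 × 10⁻⁴)(-10.44) = -8.0 × 10⁻³ → UNSTABLE
  134–186 m: −αΔT+βΔS = −(1.2 × 10⁻⁴)(-2.2)+(7.5 × 10⁻⁴)(+4.30) = 3.5 × 10⁻³ → stable
  186–236 m: −αΔT+βΔS = −(1.2 × 10⁻⁴)(-6.5)+(7.5 × 10⁻⁴)(+6.73) = 5.8 × 10⁻³ → stable
The 5–134 m interval has Δρ < 0: lighter water underlies denser water.

5–134 m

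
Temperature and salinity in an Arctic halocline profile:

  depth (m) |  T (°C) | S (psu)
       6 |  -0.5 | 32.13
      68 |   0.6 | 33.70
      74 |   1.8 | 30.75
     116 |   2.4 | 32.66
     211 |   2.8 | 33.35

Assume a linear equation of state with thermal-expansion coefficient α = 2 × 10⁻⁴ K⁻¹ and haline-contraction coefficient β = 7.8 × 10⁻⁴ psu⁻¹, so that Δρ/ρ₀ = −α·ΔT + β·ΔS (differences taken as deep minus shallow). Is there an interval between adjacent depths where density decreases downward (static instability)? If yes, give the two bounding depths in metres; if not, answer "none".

Evaluate Δρ/ρ₀ = −αΔT + βΔS across each adjacent pair:
  6–68 m: −αΔT+βΔS = −(2 × 10⁻⁴)(+1.1)+(7.8 × 10⁻⁴)(+1.57) = 1.0 × 10⁻³ → stable
  68–74 m: −αΔT+βΔS = −(2 × 10⁻⁴)(+1.2)+(7.8 × 10⁻⁴)(-2.95) = -2.5 × 10⁻³ → UNSTABLE
  74–116 m: −αΔT+βΔS = −(2 × 10⁻⁴)(+0.6)+(7.8 × 10⁻⁴)(+1.91) = 1.4 × 10⁻³ → stable
  116–211 m: −αΔT+βΔS = −(2 × 10⁻⁴)(+0.4)+(7.8 × 10⁻⁴)(+0.69) = 4.6 × 10⁻⁴ → stable
The 68–74 m interval has Δρ < 0: lighter water underlies denser water.

68–74 m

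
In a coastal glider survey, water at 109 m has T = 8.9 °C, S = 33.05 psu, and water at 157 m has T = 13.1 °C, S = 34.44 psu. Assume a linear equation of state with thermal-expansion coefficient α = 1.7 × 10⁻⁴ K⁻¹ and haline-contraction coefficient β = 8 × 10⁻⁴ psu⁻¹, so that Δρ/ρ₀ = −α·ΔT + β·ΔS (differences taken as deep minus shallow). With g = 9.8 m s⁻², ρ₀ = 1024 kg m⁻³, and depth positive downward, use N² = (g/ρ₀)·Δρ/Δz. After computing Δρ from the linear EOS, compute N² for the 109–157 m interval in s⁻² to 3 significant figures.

8.13 × 10⁻⁵ s⁻²

ΔT = +4.2 K, ΔS = +1.39 psu (deep − shallow).
Δρ/ρ₀ = −αΔT + βΔS = -7.14 × 10⁻⁴ + 1.112 × 10⁻³ = 3.98 × 10⁻⁴, so Δρ ≈ 0.4076 kg m⁻³.
N² = (g/ρ₀)·Δρ/Δz = g·(Δρ/ρ₀)/Δz = 9.8 × 3.98 × 10⁻⁴ / 48 = 8.1258 × 10⁻⁵ s⁻² ≈ 8.13 × 10⁻⁵ s⁻².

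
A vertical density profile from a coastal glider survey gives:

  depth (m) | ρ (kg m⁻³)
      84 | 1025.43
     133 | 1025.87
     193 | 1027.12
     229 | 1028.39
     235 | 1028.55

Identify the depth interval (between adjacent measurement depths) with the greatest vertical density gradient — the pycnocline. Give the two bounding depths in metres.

Compute the density gradient over each adjacent pair:
  84–133 m: Δρ/Δz = 0.44/49 = 9.0 × 10⁻³ kg m⁻⁴
  133–193 m: Δρ/Δz = 1.25/60 = 0.021 kg m⁻⁴
  193–229 m: Δρ/Δz = 1.27/36 = 0.035 kg m⁻⁴
  229–235 m: Δρ/Δz = 0.16/6 = 0.027 kg m⁻⁴
The largest gradient is in the 193–229 m interval — the pycnocline.

193–229 m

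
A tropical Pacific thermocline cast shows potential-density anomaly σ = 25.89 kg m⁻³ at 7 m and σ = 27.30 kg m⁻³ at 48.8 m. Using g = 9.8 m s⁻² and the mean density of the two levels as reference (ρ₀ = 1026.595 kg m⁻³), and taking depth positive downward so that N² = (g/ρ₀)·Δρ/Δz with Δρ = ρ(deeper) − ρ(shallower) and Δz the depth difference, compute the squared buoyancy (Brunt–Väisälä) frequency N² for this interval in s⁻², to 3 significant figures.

3.22 × 10⁻⁴ s⁻²

Δρ = 1027.30 − 1025.89 = 1.41 kg m⁻³ over Δz = 48.8 − 7 = 41.8 m.
N² = (9.8/1026.595) × (1.41/41.8) = 3.2201 × 10⁻⁴ s⁻² ≈ 3.22 × 10⁻⁴ s⁻².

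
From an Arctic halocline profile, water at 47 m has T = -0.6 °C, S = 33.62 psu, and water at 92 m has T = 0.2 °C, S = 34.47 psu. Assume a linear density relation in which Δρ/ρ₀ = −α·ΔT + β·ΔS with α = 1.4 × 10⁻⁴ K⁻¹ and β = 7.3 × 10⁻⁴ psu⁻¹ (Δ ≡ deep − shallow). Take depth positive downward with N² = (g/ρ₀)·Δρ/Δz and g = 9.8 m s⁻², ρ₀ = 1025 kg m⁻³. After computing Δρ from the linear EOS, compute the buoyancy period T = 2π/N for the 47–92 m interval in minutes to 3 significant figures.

ΔT = +0.8 K, ΔS = +0.85 psu (deep − shallow).
Δρ/ρ₀ = −αΔT + βΔS = -1.12 × 10⁻⁴ + 6.205 × 10⁻⁴ = 5.085 × 10⁻⁴, so Δρ ≈ 0.5212 kg m⁻³.
N² = (g/ρ₀)·Δρ/Δz = g·(Δρ/ρ₀)/Δz = 9.8 × 5.085 × 10⁻⁴ / 45 = 1.1074 × 10⁻⁴ s⁻².
N = √(1.1074 × 10⁻⁴) = 0.010523 rad s⁻¹ → T = 2π/N = 597.09 s = 9.9515 min ≈ 9.95 min.

9.95 min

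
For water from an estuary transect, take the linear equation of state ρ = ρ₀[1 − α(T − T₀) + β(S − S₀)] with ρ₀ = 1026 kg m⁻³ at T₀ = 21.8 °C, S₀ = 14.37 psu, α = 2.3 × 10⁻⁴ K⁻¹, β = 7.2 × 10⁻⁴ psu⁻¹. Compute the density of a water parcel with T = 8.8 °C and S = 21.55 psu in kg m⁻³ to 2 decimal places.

1034.37 kg m⁻³

T − T₀ = -13.0 K, S − S₀ = +7.18 psu.
Bracket = 1 − α·(-13.0) + β·(+7.18) = 1 + (8.1596 × 10⁻³) = 1.0081596.
ρ = 1026 × 1.0081596 = 1034.37 kg m⁻³.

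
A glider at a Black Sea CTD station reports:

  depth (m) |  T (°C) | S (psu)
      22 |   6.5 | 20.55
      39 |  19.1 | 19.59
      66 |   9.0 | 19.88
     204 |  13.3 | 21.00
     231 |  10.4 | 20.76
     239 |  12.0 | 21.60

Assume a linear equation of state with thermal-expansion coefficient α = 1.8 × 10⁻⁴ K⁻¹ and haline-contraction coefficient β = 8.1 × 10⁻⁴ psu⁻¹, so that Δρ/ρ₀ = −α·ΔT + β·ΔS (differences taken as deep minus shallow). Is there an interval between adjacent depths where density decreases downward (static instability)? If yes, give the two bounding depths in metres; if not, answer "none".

22–39 m

Evaluate Δρ/ρ₀ = −αΔT + βΔS across each adjacent pair:
  22–39 m: −αΔT+βΔS = −(1.8 × 10⁻⁴)(+12.6)+(8.1 × 10⁻⁴)(-0.96) = -3.0 × 10⁻³ → UNSTABLE
  39–66 m: −αΔT+βΔS = −(1.8 × 10⁻⁴)(-10.1)+(8.1 × 10⁻⁴)(+0.29) = 2.1 × 10⁻³ → stable
  66–204 m: −αΔT+βΔS = −(1.8 × 10⁻⁴)(+4.3)+(8.1 × 10⁻⁴)(+1.12) = 1.3 × 10⁻⁴ → stable
  204–231 m: −αΔT+βΔS = −(1.8 × 10⁻⁴)(-2.9)+(8.1 × 10⁻⁴)(-0.24) = 3.3 × 10⁻⁴ → stable
  231–239 m: −αΔT+βΔS = −(1.8 × 10⁻⁴)(+1.6)+(8.1 × 10⁻⁴)(+0.84) = 3.9 × 10⁻⁴ → stable
The 22–39 m interval has Δρ < 0: lighter water underlies denser water.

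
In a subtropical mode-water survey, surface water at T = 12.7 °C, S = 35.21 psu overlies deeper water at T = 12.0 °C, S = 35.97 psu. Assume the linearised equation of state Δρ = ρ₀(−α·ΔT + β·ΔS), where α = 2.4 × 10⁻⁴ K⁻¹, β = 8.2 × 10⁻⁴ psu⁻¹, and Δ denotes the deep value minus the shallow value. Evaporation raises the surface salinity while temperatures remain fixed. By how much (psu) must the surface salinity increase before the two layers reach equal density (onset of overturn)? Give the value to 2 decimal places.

0.96 psu

Neutral buoyancy requires −α(T_deep − T_surf) + β(S_deep − S_surf′) = 0.
S_surf′ = S_deep − (α/β)·ΔT = 35.97 − (2.4 × 10⁻⁴/8.2 × 10⁻⁴)·(-0.7) = 36.1749 psu.
Increase required: 36.1749 − 35.21 = 0.9649 psu.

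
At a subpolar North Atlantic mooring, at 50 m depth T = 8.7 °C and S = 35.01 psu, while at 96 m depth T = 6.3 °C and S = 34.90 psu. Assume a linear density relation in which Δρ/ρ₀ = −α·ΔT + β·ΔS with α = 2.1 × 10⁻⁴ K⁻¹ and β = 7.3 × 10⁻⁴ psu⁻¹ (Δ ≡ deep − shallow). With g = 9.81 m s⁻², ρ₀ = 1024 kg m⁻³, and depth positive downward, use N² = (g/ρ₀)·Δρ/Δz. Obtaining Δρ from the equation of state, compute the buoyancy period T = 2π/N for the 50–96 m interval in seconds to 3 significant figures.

ΔT = -2.4 K, ΔS = -0.11 psu (deep − shallow).
Δρ/ρ₀ = −αΔT + βΔS = 5.04 × 10⁻⁴ − 8.03 × 10⁻⁵ = 4.237 × 10⁻⁴, so Δρ ≈ 0.4339 kg m⁻³.
N² = (g/ρ₀)·Δρ/Δz = g·(Δρ/ρ₀)/Δz = 9.81 × 4.237 × 10⁻⁴ / 46 = 9.0359 × 10⁻⁵ s⁻².
N = √(9.0359 × 10⁻⁵) = 9.5057 × 10⁻³ rad s⁻¹ → T = 2π/N = 660.99 s ≈ 661 s.

661 s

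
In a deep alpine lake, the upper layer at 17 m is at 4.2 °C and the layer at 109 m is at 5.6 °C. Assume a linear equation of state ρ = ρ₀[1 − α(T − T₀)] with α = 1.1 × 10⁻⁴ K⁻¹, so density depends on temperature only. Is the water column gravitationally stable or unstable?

unstable

ΔT = 5.6 − 4.2 = +1.4 K, so Δρ/ρ₀ = −αΔT = -1.54 × 10⁻⁴.
Δρ/ρ₀ < 0, so Δρ < 0: deeper water is lighter → statically unstable; the column would overturn.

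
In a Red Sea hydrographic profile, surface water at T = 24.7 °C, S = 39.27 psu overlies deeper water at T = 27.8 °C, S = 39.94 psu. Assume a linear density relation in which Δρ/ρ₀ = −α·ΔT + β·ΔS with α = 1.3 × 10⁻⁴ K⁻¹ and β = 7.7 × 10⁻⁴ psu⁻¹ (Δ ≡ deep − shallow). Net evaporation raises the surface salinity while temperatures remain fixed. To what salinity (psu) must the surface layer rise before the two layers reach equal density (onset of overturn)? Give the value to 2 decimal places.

Neutral buoyancy requires −α(T_deep − T_surf) + β(S_deep − S_surf′) = 0.
S_surf′ = S_deep − (α/β)·ΔT = 39.94 − (1.3 × 10⁻⁴/7.7 × 10⁻⁴)·(+3.1) = 39.4166 psu.
Increase required: 39.4166 − 39.27 = 0.1466 psu.

39.42 psu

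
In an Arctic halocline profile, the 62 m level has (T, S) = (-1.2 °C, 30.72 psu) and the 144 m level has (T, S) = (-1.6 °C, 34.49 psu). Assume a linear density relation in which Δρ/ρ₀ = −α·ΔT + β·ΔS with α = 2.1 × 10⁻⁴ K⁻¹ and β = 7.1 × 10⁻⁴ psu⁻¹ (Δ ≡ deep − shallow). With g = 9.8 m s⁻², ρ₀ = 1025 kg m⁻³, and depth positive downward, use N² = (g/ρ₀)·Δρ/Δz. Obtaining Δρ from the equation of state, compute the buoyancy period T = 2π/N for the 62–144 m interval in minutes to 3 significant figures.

5.77 min

ΔT = -0.4 K, ΔS = +3.77 psu (deep − shallow).
Δρ/ρ₀ = −αΔT + βΔS = 8.40 × 10⁻⁵ + 2.6767 × 10⁻³ = 2.7607 × 10⁻³, so Δρ ≈ 2.830 kg m⁻³.
N² = (g/ρ₀)·Δρ/Δz = g·(Δρ/ρ₀)/Δz = 9.8 × 2.7607 × 10⁻³ / 82 = 3.2994 × 10⁻⁴ s⁻².
N = √(3.2994 × 10⁻⁴) = 0.018164 rad s⁻¹ → T = 2π/N = 345.91 s = 5.7652 min ≈ 5.77 min.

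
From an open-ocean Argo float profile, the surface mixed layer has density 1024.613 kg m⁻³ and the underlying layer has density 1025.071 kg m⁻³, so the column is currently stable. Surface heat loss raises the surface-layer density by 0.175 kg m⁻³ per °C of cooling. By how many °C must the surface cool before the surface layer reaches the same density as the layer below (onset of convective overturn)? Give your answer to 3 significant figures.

2.62 °C

Density deficit of the surface layer: 1025.071 − 1024.613 = 0.458 kg m⁻³.
Required change = 0.458 / 0.175 = 2.62 °C.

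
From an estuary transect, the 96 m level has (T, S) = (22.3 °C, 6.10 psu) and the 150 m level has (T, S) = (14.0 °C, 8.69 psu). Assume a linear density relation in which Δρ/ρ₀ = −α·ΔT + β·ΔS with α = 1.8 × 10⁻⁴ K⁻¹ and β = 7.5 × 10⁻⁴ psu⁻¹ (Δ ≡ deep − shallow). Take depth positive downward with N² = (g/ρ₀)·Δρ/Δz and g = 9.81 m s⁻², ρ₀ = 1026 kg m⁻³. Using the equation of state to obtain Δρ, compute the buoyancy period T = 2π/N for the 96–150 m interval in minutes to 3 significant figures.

4.19 min

ΔT = -8.3 K, ΔS = +2.59 psu (deep − shallow).
Δρ/ρ₀ = −αΔT + βΔS = 1.494 × 10⁻³ + 1.9425 × 10⁻³ = 3.4365 × 10⁻³, so Δρ ≈ 3.526 kg m⁻³.
N² = (g/ρ₀)·Δρ/Δz = g·(Δρ/ρ₀)/Δz = 9.81 × 3.4365 × 10⁻³ / 54 = 6.2430 × 10⁻⁴ s⁻².
N = √(6.2430 × 10⁻⁴) = 0.024986 rad s⁻¹ → T = 2π/N = 251.47 s = 4.1912 min ≈ 4.19 min.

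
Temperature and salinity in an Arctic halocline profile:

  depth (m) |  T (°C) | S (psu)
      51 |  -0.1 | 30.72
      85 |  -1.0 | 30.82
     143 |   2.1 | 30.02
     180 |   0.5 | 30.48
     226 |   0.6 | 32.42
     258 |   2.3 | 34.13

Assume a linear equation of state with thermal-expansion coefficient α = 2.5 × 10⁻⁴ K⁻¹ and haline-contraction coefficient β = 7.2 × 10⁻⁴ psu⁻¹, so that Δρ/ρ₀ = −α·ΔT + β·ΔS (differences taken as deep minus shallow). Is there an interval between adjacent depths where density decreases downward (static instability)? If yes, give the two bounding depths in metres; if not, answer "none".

Evaluate Δρ/ρ₀ = −αΔT + βΔS across each adjacent pair:
  51–85 m: −αΔT+βΔS = −(2.5 × 10⁻⁴)(-0.9)+(7.2 × 10⁻⁴)(+0.10) = 3.0 × 10⁻⁴ → stable
  85–143 m: −αΔT+βΔS = −(2.5 × 10⁻⁴)(+3.1)+(7.2 × 10⁻⁴)(-0.80) = -1.4 × 10⁻³ → UNSTABLE
  143–180 m: −αΔT+βΔS = −(2.5 × 10⁻⁴)(-1.6)+(7.2 × 10⁻⁴)(+0.46) = 7.3 × 10⁻⁴ → stable
  180–226 m: −αΔT+βΔS = −(2.5 × 10⁻⁴)(+0.1)+(7.2 × 10⁻⁴)(+1.94) = 1.4 × 10⁻³ → stable
  226–258 m: −αΔT+βΔS = −(2.5 × 10⁻⁴)(+1.7)+(7.2 × 10⁻⁴)(+1.71) = 8.1 × 10⁻⁴ → stable
The 85–143 m interval has Δρ < 0: lighter water underlies denser water.

85–143 m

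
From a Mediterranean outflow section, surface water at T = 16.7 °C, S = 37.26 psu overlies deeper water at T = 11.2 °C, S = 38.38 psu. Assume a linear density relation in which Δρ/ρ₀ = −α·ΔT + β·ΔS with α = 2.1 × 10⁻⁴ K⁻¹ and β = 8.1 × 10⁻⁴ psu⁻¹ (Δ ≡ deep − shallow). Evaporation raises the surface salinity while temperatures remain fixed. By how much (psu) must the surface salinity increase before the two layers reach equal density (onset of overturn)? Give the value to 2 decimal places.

Neutral buoyancy requires −α(T_deep − T_surf) + β(S_deep − S_surf′) = 0.
S_surf′ = S_deep − (α/β)·ΔT = 38.38 − (2.1 × 10⁻⁴/8.1 × 10⁻⁴)·(-5.5) = 39.8059 psu.
Increase required: 39.8059 − 37.26 = 2.5459 psu.

2.55 psu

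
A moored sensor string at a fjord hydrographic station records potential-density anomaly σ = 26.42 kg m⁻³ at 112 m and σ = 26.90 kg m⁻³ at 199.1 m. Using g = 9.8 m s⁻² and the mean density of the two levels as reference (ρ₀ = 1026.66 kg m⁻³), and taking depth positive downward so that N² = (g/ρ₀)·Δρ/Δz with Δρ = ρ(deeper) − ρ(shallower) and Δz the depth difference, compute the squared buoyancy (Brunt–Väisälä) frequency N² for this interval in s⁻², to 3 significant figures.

5.26 × 10⁻⁵ s⁻²

Δρ = 1026.90 − 1026.42 = 0.48 kg m⁻³ over Δz = 199.1 − 112 = 87.1 m.
N² = (9.8/1026.66) × (0.48/87.1) = 5.2604 × 10⁻⁵ s⁻² ≈ 5.26 × 10⁻⁵ s⁻².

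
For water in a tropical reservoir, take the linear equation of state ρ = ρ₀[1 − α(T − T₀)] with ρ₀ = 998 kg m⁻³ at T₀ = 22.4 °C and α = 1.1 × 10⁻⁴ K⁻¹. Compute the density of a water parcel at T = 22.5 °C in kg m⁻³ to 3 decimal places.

997.989 kg m⁻³

T − T₀ = +0.1 K.
Bracket = 1 − α·(+0.1) = 1 + (-1.10 × 10⁻⁵) = 0.9999890.
ρ = 998 × 0.9999890 = 997.989 kg m⁻³.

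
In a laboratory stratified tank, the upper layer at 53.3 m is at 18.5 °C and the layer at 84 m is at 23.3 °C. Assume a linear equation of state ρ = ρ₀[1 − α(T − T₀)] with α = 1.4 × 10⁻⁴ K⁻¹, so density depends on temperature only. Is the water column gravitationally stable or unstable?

unstable

ΔT = 23.3 − 18.5 = +4.8 K, so Δρ/ρ₀ = −αΔT = -6.72 × 10⁻⁴.
Δρ/ρ₀ < 0, so Δρ < 0: deeper water is lighter → statically unstable; the column would overturn.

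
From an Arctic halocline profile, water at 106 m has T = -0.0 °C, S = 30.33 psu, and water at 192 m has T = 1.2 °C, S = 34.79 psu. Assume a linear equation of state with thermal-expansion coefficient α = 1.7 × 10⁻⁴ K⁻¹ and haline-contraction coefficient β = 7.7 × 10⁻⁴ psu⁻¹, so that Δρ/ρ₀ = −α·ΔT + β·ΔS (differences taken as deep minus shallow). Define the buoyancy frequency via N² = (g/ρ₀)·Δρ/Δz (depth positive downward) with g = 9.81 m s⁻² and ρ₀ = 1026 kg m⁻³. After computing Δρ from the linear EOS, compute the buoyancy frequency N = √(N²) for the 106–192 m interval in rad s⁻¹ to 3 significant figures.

ΔT = +1.2 K, ΔS = +4.46 psu (deep − shallow).
Δρ/ρ₀ = −αΔT + βΔS = -2.04 × 10⁻⁴ + 3.4342 × 10⁻³ = 3.2302 × 10⁻³, so Δρ ≈ 3.314 kg m⁻³.
N² = (g/ρ₀)·Δρ/Δz = g·(Δρ/ρ₀)/Δz = 9.81 × 3.2302 × 10⁻³ / 86 = 3.6847 × 10⁻⁴ s⁻².
N = √(3.6847 × 10⁻⁴) = 0.019196 rad s⁻¹ ≈ 0.0192 rad s⁻¹.

0.0192 rad s⁻¹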